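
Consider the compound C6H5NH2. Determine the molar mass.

93.13 g/mol

Element totals:
  C: 6
  H: 7
  N: 1
Molecular formula: C6H7N.
  M = 6(12.011) + 7(1.008) + 14.007
    = 72.066 + 7.056 + 14.007 = 93.129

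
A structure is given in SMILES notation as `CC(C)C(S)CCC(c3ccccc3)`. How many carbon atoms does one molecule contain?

Atom tally by fragment:
  CH3 → C:1 H:3
  CH(CH3) → C:2 H:4
  CH(SH) → C:1 H:2 S:1
  CH2 → C:1 H:2
  CH2 → C:1 H:2
  CH2C6H5 → C:7 H:7
Element totals:
  C: 13
  H: 20
  S: 1

13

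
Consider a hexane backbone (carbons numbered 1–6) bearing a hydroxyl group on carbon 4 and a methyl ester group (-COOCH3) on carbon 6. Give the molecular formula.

C8H16O3

Atom tally by fragment:
  CH3 → C:1 H:3
  CH2 → C:1 H:2
  CH2 → C:1 H:2
  CH(OH) → C:1 H:2 O:1
  CH2 → C:1 H:2
  CH2COOCH3 → C:3 H:5 O:2
Element totals:
  C: 8
  H: 16
  O: 3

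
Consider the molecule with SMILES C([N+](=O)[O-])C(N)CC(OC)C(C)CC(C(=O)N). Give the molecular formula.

C10H21N3O4

Atom tally by fragment:
  O2NCH2 → C:1 H:2 N:1 O:2
  CH(NH2) → C:1 H:3 N:1
  CH2 → C:1 H:2
  CH(OCH3) → C:2 H:4 O:1
  CH(CH3) → C:2 H:4
  CH2 → C:1 H:2
  CH2CONH2 → C:2 H:4 O:1 N:1
Element totals:
  C: 10
  H: 21
  N: 3
  O: 4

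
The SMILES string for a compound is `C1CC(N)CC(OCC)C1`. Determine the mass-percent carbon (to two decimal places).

67.09%

Atom tally by fragment:
  cyclohexane ring core → C:6 H:12
  (− 2 ring H displaced by substituents)
  + NH2 → N:1 H:2
  + OC2H5 → C:2 H:5 O:1
Element totals:
  C: 8
  H: 17
  N: 1
  O: 1
Molecular formula: C8H17NO.
Molar mass = 143.230 g/mol.
Mass from C: 8 × 12.011 = 96.088 g/mol.
%C = 96.088 / 143.230 × 100 = 67.09%.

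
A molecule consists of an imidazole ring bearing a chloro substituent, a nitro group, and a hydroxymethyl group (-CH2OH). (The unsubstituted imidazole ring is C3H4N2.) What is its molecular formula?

C4H4ClN3O3

Atom tally by fragment:
  imidazole ring core → C:3 H:4 N:2
  (− 3 ring H displaced by substituents)
  + Cl → Cl:1
  + NO2 → N:1 O:2
  + CH2OH → C:1 H:3 O:1
Element totals:
  C: 4
  H: 4
  Cl: 1
  N: 3
  O: 3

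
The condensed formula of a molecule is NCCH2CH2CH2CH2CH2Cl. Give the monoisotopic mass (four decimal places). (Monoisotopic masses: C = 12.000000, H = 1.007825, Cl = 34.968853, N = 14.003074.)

Atom tally by fragment:
  NCCH2 → C:2 H:2 N:1
  CH2 → C:1 H:2
  CH2 → C:1 H:2
  CH2 → C:1 H:2
  CH2Cl → C:1 H:2 Cl:1
Element totals:
  C: 6
  H: 10
  Cl: 1
  N: 1
Molecular formula: C6H10ClN.
  M = 6(12.0) + 10(1.007825) + 34.968853 + 14.003074
    = 72.000000 + 10.078250 + 34.968853 + 14.003074 = 131.050177

131.0502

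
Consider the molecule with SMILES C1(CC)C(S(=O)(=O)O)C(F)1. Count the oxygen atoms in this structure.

Atom tally by fragment:
  cyclopropane ring core → C:3 H:6
  (− 3 ring H displaced by substituents)
  + C2H5 → C:2 H:5
  + SO3H → S:1 O:3 H:1
  + F → F:1
Element totals:
  C: 5
  H: 9
  F: 1
  O: 3
  S: 1

3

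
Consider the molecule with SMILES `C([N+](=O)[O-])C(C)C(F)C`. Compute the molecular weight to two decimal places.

Atom tally by fragment:
  O2NCH2 → C:1 H:2 N:1 O:2
  CH(CH3) → C:2 H:4
  CH(F) → C:1 H:1 F:1
  CH3 → C:1 H:3
Element totals:
  C: 5
  H: 10
  F: 1
  N: 1
  O: 2
Molecular formula: C5H10FNO2.
  M = 5(12.011) + 10(1.008) + 18.998 + 14.007 + 2(15.999)
    = 60.055 + 10.080 + 18.998 + 14.007 + 31.998 = 135.138

135.14 g/mol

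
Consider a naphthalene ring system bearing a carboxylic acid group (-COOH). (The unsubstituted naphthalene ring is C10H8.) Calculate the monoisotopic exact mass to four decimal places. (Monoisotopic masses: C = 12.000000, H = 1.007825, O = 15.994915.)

Atom tally by fragment:
  naphthalene ring system core → C:10 H:8
  (− 1 ring H displaced by substituents)
  + COOH → C:1 H:1 O:2
Element totals:
  C: 11
  H: 8
  O: 2
Molecular formula: C11H8O2.
  M = 11(12.0) + 8(1.007825) + 2(15.994915)
    = 132.000000 + 8.062600 + 31.989830 = 172.052430

172.0524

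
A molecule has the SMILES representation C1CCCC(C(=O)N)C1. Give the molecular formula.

C7H13NO

Atom tally by fragment:
  cyclohexane ring core → C:6 H:12
  (− 1 ring H displaced by substituents)
  + CONH2 → C:1 H:2 O:1 N:1
Element totals:
  C: 7
  H: 13
  N: 1
  O: 1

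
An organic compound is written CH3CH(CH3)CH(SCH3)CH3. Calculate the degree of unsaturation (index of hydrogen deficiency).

Element totals:
  C: 6
  H: 14
  S: 1
Molecular formula: C6H14S.
DoU = (2C + 2 + N − H − X) / 2 = (2·6 + 2 + 0 − 14 − 0) / 2 = 0.

0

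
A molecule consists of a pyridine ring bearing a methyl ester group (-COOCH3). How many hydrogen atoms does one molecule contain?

7

Atom tally by fragment:
  pyridine ring core → C:5 H:5 N:1
  (− 1 ring H displaced by substituents)
  + COOCH3 → C:2 H:3 O:2
Element totals:
  C: 7
  H: 7
  N: 1
  O: 2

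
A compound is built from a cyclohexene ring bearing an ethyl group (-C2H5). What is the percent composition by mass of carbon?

Atom tally by fragment:
  cyclohexene ring core → C:6 H:10
  (− 1 ring H displaced by substituents)
  + C2H5 → C:2 H:5
Element totals:
  C: 8
  H: 14
Molecular formula: C8H14.
Molar mass = 110.200 g/mol.
Mass from C: 8 × 12.011 = 96.088 g/mol.
%C = 96.088 / 110.200 × 100 = 87.19%.

87.19%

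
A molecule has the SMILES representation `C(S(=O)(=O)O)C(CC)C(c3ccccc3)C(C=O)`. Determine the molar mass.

Atom tally by fragment:
  HO3SCH2 → C:1 H:3 S:1 O:3
  CH(C2H5) → C:3 H:6
  CH(C6H5) → C:7 H:6
  CH2CHO → C:2 H:3 O:1
Element totals:
  C: 13
  H: 18
  O: 4
  S: 1
Molecular formula: C13H18O4S.
  M = 13(12.011) + 18(1.008) + 4(15.999) + 32.06
    = 156.143 + 18.144 + 63.996 + 32.060 = 270.343

270.34 g/mol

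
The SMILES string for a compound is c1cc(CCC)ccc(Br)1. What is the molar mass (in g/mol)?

Atom tally by fragment:
  benzene ring core → C:6 H:6
  (− 2 ring H displaced by substituents)
  + CH2CH2CH3 → C:3 H:7
  + Br → Br:1
Element totals:
  C: 9
  H: 11
  Br: 1
Molecular formula: C9H11Br.
  M = 9(12.011) + 11(1.008) + 79.904
    = 108.099 + 11.088 + 79.904 = 199.091

199.09 g/mol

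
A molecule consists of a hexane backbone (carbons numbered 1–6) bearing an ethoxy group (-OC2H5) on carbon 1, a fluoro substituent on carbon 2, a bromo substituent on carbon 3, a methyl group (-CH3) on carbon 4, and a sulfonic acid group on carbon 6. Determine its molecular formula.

C9H18BrFO4S

Atom tally by fragment:
  C2H5OCH2 → C:3 H:7 O:1
  CH(F) → C:1 H:1 F:1
  CH(Br) → C:1 H:1 Br:1
  CH(CH3) → C:2 H:4
  CH2 → C:1 H:2
  CH2SO3H → C:1 H:3 S:1 O:3
Element totals:
  C: 9
  H: 18
  Br: 1
  F: 1
  O: 4
  S: 1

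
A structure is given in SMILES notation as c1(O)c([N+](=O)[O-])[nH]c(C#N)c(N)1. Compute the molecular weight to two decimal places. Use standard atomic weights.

Atom tally by fragment:
  pyrrole ring core → C:4 H:5 N:1
  (− 4 ring H displaced by substituents)
  + OH → O:1 H:1
  + NO2 → N:1 O:2
  + CN → C:1 N:1
  + NH2 → N:1 H:2
Element totals:
  C: 5
  H: 4
  N: 4
  O: 3
Molecular formula: C5H4N4O3.
  M = 5(12.011) + 4(1.008) + 4(14.007) + 3(15.999)
    = 60.055 + 4.032 + 56.028 + 47.997 = 168.112

168.11 g/mol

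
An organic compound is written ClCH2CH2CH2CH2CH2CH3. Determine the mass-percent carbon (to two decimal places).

59.75%

Atom tally by fragment:
  ClCH2 → C:1 H:2 Cl:1
  CH2 → C:1 H:2
  CH2 → C:1 H:2
  CH2 → C:1 H:2
  CH2 → C:1 H:2
  CH3 → C:1 H:3
Element totals:
  C: 6
  H: 13
  Cl: 1
Molecular formula: C6H13Cl.
Molar mass = 120.620 g/mol.
Mass from C: 6 × 12.011 = 72.066 g/mol.
%C = 72.066 / 120.620 × 100 = 59.75%.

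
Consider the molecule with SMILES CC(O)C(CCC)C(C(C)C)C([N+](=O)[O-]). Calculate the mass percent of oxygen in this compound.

Atom tally by fragment:
  CH3 → C:1 H:3
  CH(OH) → C:1 H:2 O:1
  CH(CH2CH2CH3) → C:4 H:8
  CH(CH(CH3)2) → C:4 H:8
  CH2NO2 → C:1 H:2 N:1 O:2
Element totals:
  C: 11
  H: 23
  N: 1
  O: 3
Molecular formula: C11H23NO3.
Molar mass = 217.309 g/mol.
Mass from O: 3 × 15.999 = 47.997 g/mol.
%O = 47.997 / 217.309 × 100 = 22.09%.

22.09%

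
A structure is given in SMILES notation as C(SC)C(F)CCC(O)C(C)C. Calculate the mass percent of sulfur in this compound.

Atom tally by fragment:
  CH3SCH2 → C:2 H:5 S:1
  CH(F) → C:1 H:1 F:1
  CH2 → C:1 H:2
  CH2 → C:1 H:2
  CH(OH) → C:1 H:2 O:1
  CH(CH3) → C:2 H:4
  CH3 → C:1 H:3
Element totals:
  C: 9
  H: 19
  F: 1
  O: 1
  S: 1
Molecular formula: C9H19FOS.
Molar mass = 194.308 g/mol.
Mass from S: 1 × 32.06 = 32.060 g/mol.
%S = 32.060 / 194.308 × 100 = 16.50%.

16.50%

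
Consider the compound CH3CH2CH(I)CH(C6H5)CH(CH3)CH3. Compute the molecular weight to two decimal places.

Atom tally by fragment:
  CH3 → C:1 H:3
  CH2 → C:1 H:2
  CH(I) → C:1 H:1 I:1
  CH(C6H5) → C:7 H:6
  CH(CH3) → C:2 H:4
  CH3 → C:1 H:3
Element totals:
  C: 13
  H: 19
  I: 1
Molecular formula: C13H19I.
  M = 13(12.011) + 19(1.008) + 126.904
    = 156.143 + 19.152 + 126.904 = 302.199

302.20 g/mol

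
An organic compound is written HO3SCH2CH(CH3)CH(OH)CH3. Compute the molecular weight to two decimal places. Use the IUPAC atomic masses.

168.21 g/mol

Atom tally by fragment:
  HO3SCH2 → C:1 H:3 S:1 O:3
  CH(CH3) → C:2 H:4
  CH(OH) → C:1 H:2 O:1
  CH3 → C:1 H:3
Element totals:
  C: 5
  H: 12
  O: 4
  S: 1
Molecular formula: C5H12O4S.
  M = 5(12.011) + 12(1.008) + 4(15.999) + 32.06
    = 60.055 + 12.096 + 63.996 + 32.060 = 168.207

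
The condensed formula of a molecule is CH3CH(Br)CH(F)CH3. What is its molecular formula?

C4H8BrF

Element totals:
  C: 4
  H: 8
  Br: 1
  F: 1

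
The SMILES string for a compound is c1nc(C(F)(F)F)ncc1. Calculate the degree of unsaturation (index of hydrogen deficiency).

4

Atom tally by fragment:
  pyrimidine ring core → C:4 H:4 N:2
  (− 1 ring H displaced by substituents)
  + CF3 → C:1 F:3
Element totals:
  C: 5
  H: 3
  F: 3
  N: 2
Molecular formula: C5H3F3N2.
DoU = (2C + 2 + N − H − X) / 2 = (2·5 + 2 + 2 − 3 − 3) / 2 = 4.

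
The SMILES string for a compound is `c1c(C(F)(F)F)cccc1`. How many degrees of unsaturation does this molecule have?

Atom tally by fragment:
  benzene ring core → C:6 H:6
  (− 1 ring H displaced by substituents)
  + CF3 → C:1 F:3
Element totals:
  C: 7
  H: 5
  F: 3
Molecular formula: C7H5F3.
DoU = (2C + 2 + N − H − X) / 2 = (2·7 + 2 + 0 − 5 − 3) / 2 = 4.

4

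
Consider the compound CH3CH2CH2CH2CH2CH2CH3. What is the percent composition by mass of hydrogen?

16.10%

Atom tally by fragment:
  CH3 → C:1 H:3
  CH2 → C:1 H:2
  CH2 → C:1 H:2
  CH2 → C:1 H:2
  CH2 → C:1 H:2
  CH2 → C:1 H:2
  CH3 → C:1 H:3
Element totals:
  C: 7
  H: 16
Molecular formula: C7H16.
Molar mass = 100.205 g/mol.
Mass from H: 16 × 1.008 = 16.128 g/mol.
%H = 16.128 / 100.205 × 100 = 16.10%.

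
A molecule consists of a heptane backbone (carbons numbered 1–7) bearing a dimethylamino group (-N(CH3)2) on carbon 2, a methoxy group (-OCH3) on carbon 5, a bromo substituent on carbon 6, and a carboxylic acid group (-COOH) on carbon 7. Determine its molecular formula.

C11H22BrNO3

Atom tally by fragment:
  CH3 → C:1 H:3
  CH(N(CH3)2) → C:3 H:7 N:1
  CH2 → C:1 H:2
  CH2 → C:1 H:2
  CH(OCH3) → C:2 H:4 O:1
  CH(Br) → C:1 H:1 Br:1
  CH2COOH → C:2 H:3 O:2
Element totals:
  C: 11
  H: 22
  Br: 1
  N: 1
  O: 3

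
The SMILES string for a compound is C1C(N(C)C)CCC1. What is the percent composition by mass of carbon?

74.27%

Atom tally by fragment:
  cyclopentane ring core → C:5 H:10
  (− 1 ring H displaced by substituents)
  + N(CH3)2 → N:1 C:2 H:6
Element totals:
  C: 7
  H: 15
  N: 1
Molecular formula: C7H15N.
Molar mass = 113.204 g/mol.
Mass from C: 7 × 12.011 = 84.077 g/mol.
%C = 84.077 / 113.204 × 100 = 74.27%.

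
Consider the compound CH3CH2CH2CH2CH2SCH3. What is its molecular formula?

Element totals:
  C: 6
  H: 14
  S: 1

C6H14S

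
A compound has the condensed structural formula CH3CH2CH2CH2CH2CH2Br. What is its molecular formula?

Element totals:
  C: 6
  H: 13
  Br: 1

C6H13Br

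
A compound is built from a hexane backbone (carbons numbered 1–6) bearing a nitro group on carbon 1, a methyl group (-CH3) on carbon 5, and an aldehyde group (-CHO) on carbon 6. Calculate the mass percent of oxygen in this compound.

Atom tally by fragment:
  O2NCH2 → C:1 H:2 N:1 O:2
  CH2 → C:1 H:2
  CH2 → C:1 H:2
  CH2 → C:1 H:2
  CH(CH3) → C:2 H:4
  CH2CHO → C:2 H:3 O:1
Element totals:
  C: 8
  H: 15
  N: 1
  O: 3
Molecular formula: C8H15NO3.
Molar mass = 173.212 g/mol.
Mass from O: 3 × 15.999 = 47.997 g/mol.
%O = 47.997 / 173.212 × 100 = 27.71%.

27.71%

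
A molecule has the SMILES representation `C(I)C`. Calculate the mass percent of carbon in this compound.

Atom tally by fragment:
  ICH2 → C:1 H:2 I:1
  CH3 → C:1 H:3
Element totals:
  C: 2
  H: 5
  I: 1
Molecular formula: C2H5I.
Molar mass = 155.966 g/mol.
Mass from C: 2 × 12.011 = 24.022 g/mol.
%C = 24.022 / 155.966 × 100 = 15.40%.

15.40%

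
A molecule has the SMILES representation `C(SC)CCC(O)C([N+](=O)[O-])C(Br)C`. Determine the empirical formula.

C8H16BrNO3S

Atom tally by fragment:
  CH3SCH2 → C:2 H:5 S:1
  CH2 → C:1 H:2
  CH2 → C:1 H:2
  CH(OH) → C:1 H:2 O:1
  CH(NO2) → C:1 H:1 N:1 O:2
  CH(Br) → C:1 H:1 Br:1
  CH3 → C:1 H:3
Element totals:
  C: 8
  H: 16
  Br: 1
  N: 1
  O: 3
  S: 1
Molecular formula: C8H16BrNO3S.
gcd of subscripts (1, 8, 16, 1, 3, 1) = 1, so the empirical formula equals the molecular formula.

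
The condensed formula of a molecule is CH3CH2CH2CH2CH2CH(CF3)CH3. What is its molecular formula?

C8H15F3

Atom tally by fragment:
  CH3 → C:1 H:3
  CH2 → C:1 H:2
  CH2 → C:1 H:2
  CH2 → C:1 H:2
  CH2 → C:1 H:2
  CH(CF3) → C:2 H:1 F:3
  CH3 → C:1 H:3
Element totals:
  C: 8
  H: 15
  F: 3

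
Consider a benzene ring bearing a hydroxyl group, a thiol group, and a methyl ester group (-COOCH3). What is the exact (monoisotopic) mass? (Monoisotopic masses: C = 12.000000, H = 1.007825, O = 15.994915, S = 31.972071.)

184.0194

Atom tally by fragment:
  benzene ring core → C:6 H:6
  (− 3 ring H displaced by substituents)
  + OH → O:1 H:1
  + SH → S:1 H:1
  + COOCH3 → C:2 H:3 O:2
Element totals:
  C: 8
  H: 8
  O: 3
  S: 1
Molecular formula: C8H8O3S.
  M = 8(12.0) + 8(1.007825) + 3(15.994915) + 31.972071
    = 96.000000 + 8.062600 + 47.984745 + 31.972071 = 184.019416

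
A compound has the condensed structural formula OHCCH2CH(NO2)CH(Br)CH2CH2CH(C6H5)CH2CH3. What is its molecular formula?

C15H20BrNO3

Atom tally by fragment:
  OHCCH2 → C:2 H:3 O:1
  CH(NO2) → C:1 H:1 N:1 O:2
  CH(Br) → C:1 H:1 Br:1
  CH2 → C:1 H:2
  CH2 → C:1 H:2
  CH(C6H5) → C:7 H:6
  CH2 → C:1 H:2
  CH3 → C:1 H:3
Element totals:
  C: 15
  H: 20
  Br: 1
  N: 1
  O: 3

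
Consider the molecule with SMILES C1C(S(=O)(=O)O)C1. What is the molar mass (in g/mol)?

122.14 g/mol

Atom tally by fragment:
  cyclopropane ring core → C:3 H:6
  (− 1 ring H displaced by substituents)
  + SO3H → S:1 O:3 H:1
Element totals:
  C: 3
  H: 6
  O: 3
  S: 1
Molecular formula: C3H6O3S.
  M = 3(12.011) + 6(1.008) + 3(15.999) + 32.06
    = 36.033 + 6.048 + 47.997 + 32.060 = 122.138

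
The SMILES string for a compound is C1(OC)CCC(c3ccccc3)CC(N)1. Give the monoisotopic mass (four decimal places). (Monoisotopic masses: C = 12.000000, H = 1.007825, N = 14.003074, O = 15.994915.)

Atom tally by fragment:
  cyclohexane ring core → C:6 H:12
  (− 3 ring H displaced by substituents)
  + OCH3 → C:1 H:3 O:1
  + C6H5 → C:6 H:5
  + NH2 → N:1 H:2
Element totals:
  C: 13
  H: 19
  N: 1
  O: 1
Molecular formula: C13H19NO.
  M = 13(12.0) + 19(1.007825) + 14.003074 + 15.994915
    = 156.000000 + 19.148675 + 14.003074 + 15.994915 = 205.146664

205.1467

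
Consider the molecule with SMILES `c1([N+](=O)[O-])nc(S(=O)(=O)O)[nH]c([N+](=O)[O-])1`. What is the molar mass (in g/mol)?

238.13 g/mol

Atom tally by fragment:
  imidazole ring core → C:3 H:4 N:2
  (− 3 ring H displaced by substituents)
  + NO2 → N:1 O:2
  + SO3H → S:1 O:3 H:1
  + NO2 → N:1 O:2
Element totals:
  C: 3
  H: 2
  N: 4
  O: 7
  S: 1
Molecular formula: C3H2N4O7S.
  M = 3(12.011) + 2(1.008) + 4(14.007) + 7(15.999) + 32.06
    = 36.033 + 2.016 + 56.028 + 111.993 + 32.060 = 238.130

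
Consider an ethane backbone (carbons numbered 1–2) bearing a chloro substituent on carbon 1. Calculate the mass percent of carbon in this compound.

Atom tally by fragment:
  ClCH2 → C:1 H:2 Cl:1
  CH3 → C:1 H:3
Element totals:
  C: 2
  H: 5
  Cl: 1
Molecular formula: C2H5Cl.
Molar mass = 64.512 g/mol.
Mass from C: 2 × 12.011 = 24.022 g/mol.
%C = 24.022 / 64.512 × 100 = 37.24%.

37.24%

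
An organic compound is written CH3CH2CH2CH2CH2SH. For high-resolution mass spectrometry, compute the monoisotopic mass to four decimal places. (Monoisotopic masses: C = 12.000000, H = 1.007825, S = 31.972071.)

Atom tally by fragment:
  CH3 → C:1 H:3
  CH2 → C:1 H:2
  CH2 → C:1 H:2
  CH2 → C:1 H:2
  CH2SH → C:1 H:3 S:1
Element totals:
  C: 5
  H: 12
  S: 1
Molecular formula: C5H12S.
  M = 5(12.0) + 12(1.007825) + 31.972071
    = 60.000000 + 12.093900 + 31.972071 = 104.065971

104.0660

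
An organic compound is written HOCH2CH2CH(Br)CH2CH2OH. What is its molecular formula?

Element totals:
  C: 5
  H: 11
  Br: 1
  O: 2

C5H11BrO2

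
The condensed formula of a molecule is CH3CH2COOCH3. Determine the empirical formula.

Element totals:
  C: 4
  H: 8
  O: 2
Molecular formula: C4H8O2.
gcd of subscripts = 2; dividing each by 2:
  C: 4/2 = 2
  H: 8/2 = 4
  O: 2/2 = 1

C2H4O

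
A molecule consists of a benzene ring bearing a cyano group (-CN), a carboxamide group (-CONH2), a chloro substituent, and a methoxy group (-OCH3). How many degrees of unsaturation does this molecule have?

7

Atom tally by fragment:
  benzene ring core → C:6 H:6
  (− 4 ring H displaced by substituents)
  + CN → C:1 N:1
  + CONH2 → C:1 H:2 O:1 N:1
  + Cl → Cl:1
  + OCH3 → C:1 H:3 O:1
Element totals:
  C: 9
  H: 7
  Cl: 1
  N: 2
  O: 2
Molecular formula: C9H7ClN2O2.
DoU = (2C + 2 + N − H − X) / 2 = (2·9 + 2 + 2 − 7 − 1) / 2 = 7.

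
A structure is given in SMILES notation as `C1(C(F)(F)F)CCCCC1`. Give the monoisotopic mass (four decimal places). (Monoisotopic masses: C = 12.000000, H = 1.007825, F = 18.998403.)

152.0813

Atom tally by fragment:
  cyclohexane ring core → C:6 H:12
  (− 1 ring H displaced by substituents)
  + CF3 → C:1 F:3
Element totals:
  C: 7
  H: 11
  F: 3
Molecular formula: C7H11F3.
  M = 7(12.0) + 11(1.007825) + 3(18.998403)
    = 84.000000 + 11.086075 + 56.995209 = 152.081284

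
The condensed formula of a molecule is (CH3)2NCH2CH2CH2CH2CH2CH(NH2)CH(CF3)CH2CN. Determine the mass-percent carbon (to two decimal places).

Element totals:
  C: 12
  H: 22
  F: 3
  N: 3
Molecular formula: C12H22F3N3.
Molar mass = 265.323 g/mol.
Mass from C: 12 × 12.011 = 144.132 g/mol.
%C = 144.132 / 265.323 × 100 = 54.32%.

54.32%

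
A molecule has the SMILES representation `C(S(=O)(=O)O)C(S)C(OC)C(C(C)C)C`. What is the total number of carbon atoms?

Atom tally by fragment:
  HO3SCH2 → C:1 H:3 S:1 O:3
  CH(SH) → C:1 H:2 S:1
  CH(OCH3) → C:2 H:4 O:1
  CH(CH(CH3)2) → C:4 H:8
  CH3 → C:1 H:3
Element totals:
  C: 9
  H: 20
  O: 4
  S: 2

9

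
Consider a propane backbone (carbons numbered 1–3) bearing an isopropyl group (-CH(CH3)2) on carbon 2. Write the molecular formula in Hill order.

C6H14

Atom tally by fragment:
  CH3 → C:1 H:3
  CH(CH(CH3)2) → C:4 H:8
  CH3 → C:1 H:3
Element totals:
  C: 6
  H: 14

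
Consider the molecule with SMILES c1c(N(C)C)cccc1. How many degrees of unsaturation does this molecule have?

4

Atom tally by fragment:
  benzene ring core → C:6 H:6
  (− 1 ring H displaced by substituents)
  + N(CH3)2 → N:1 C:2 H:6
Element totals:
  C: 8
  H: 11
  N: 1
Molecular formula: C8H11N.
DoU = (2C + 2 + N − H − X) / 2 = (2·8 + 2 + 1 − 11 − 0) / 2 = 4.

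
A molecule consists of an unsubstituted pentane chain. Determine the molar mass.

72.15 g/mol

Atom tally by fragment:
  CH3 → C:1 H:3
  CH2 → C:1 H:2
  CH2 → C:1 H:2
  CH2 → C:1 H:2
  CH3 → C:1 H:3
Element totals:
  C: 5
  H: 12
Molecular formula: C5H12.
  M = 5(12.011) + 12(1.008)
    = 60.055 + 12.096 = 72.151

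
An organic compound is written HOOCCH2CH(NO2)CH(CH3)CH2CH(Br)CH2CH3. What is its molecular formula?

C9H16BrNO4

Atom tally by fragment:
  HOOCCH2 → C:2 H:3 O:2
  CH(NO2) → C:1 H:1 N:1 O:2
  CH(CH3) → C:2 H:4
  CH2 → C:1 H:2
  CH(Br) → C:1 H:1 Br:1
  CH2 → C:1 H:2
  CH3 → C:1 H:3
Element totals:
  C: 9
  H: 16
  Br: 1
  N: 1
  O: 4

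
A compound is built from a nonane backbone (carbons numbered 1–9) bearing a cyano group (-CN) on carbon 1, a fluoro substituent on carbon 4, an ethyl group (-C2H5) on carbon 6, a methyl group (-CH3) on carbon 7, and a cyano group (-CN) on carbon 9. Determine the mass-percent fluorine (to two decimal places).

Atom tally by fragment:
  NCCH2 → C:2 H:2 N:1
  CH2 → C:1 H:2
  CH2 → C:1 H:2
  CH(F) → C:1 H:1 F:1
  CH2 → C:1 H:2
  CH(C2H5) → C:3 H:6
  CH(CH3) → C:2 H:4
  CH2 → C:1 H:2
  CH2CN → C:2 H:2 N:1
Element totals:
  C: 14
  H: 23
  F: 1
  N: 2
Molecular formula: C14H23FN2.
Molar mass = 238.350 g/mol.
Mass from F: 1 × 18.998 = 18.998 g/mol.
%F = 18.998 / 238.350 × 100 = 7.97%.

7.97%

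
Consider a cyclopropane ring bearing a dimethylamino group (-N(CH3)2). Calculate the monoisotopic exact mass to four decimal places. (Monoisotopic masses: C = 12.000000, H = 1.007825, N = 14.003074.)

Atom tally by fragment:
  cyclopropane ring core → C:3 H:6
  (− 1 ring H displaced by substituents)
  + N(CH3)2 → N:1 C:2 H:6
Element totals:
  C: 5
  H: 11
  N: 1
Molecular formula: C5H11N.
  M = 5(12.0) + 11(1.007825) + 14.003074
    = 60.000000 + 11.086075 + 14.003074 = 85.089149

85.0891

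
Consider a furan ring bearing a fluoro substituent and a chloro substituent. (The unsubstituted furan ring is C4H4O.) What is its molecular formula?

Atom tally by fragment:
  furan ring core → C:4 H:4 O:1
  (− 2 ring H displaced by substituents)
  + F → F:1
  + Cl → Cl:1
Element totals:
  C: 4
  H: 2
  Cl: 1
  F: 1
  O: 1

C4H2ClFO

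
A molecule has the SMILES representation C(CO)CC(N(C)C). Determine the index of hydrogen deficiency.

Atom tally by fragment:
  HOCH2CH2 → C:2 H:5 O:1
  CH2 → C:1 H:2
  CH2N(CH3)2 → C:3 H:8 N:1
Element totals:
  C: 6
  H: 15
  N: 1
  O: 1
Molecular formula: C6H15NO.
DoU = (2C + 2 + N − H − X) / 2 = (2·6 + 2 + 1 − 15 − 0) / 2 = 0.

0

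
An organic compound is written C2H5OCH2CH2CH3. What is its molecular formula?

Atom tally by fragment:
  C2H5OCH2 → C:3 H:7 O:1
  CH2 → C:1 H:2
  CH3 → C:1 H:3
Element totals:
  C: 5
  H: 12
  O: 1

C5H12O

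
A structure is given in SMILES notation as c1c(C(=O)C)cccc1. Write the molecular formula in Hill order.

Atom tally by fragment:
  benzene ring core → C:6 H:6
  (− 1 ring H displaced by substituents)
  + COCH3 → C:2 H:3 O:1
Element totals:
  C: 8
  H: 8
  O: 1

C8H8O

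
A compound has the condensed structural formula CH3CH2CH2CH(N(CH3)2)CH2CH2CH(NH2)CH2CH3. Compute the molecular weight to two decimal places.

186.34 g/mol

Atom tally by fragment:
  CH3 → C:1 H:3
  CH2 → C:1 H:2
  CH2 → C:1 H:2
  CH(N(CH3)2) → C:3 H:7 N:1
  CH2 → C:1 H:2
  CH2 → C:1 H:2
  CH(NH2) → C:1 H:3 N:1
  CH2 → C:1 H:2
  CH3 → C:1 H:3
Element totals:
  C: 11
  H: 26
  N: 2
Molecular formula: C11H26N2.
  M = 11(12.011) + 26(1.008) + 2(14.007)
    = 132.121 + 26.208 + 28.014 = 186.343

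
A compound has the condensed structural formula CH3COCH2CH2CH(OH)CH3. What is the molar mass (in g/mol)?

116.16 g/mol

Atom tally by fragment:
  CH3COCH2 → C:3 H:5 O:1
  CH2 → C:1 H:2
  CH(OH) → C:1 H:2 O:1
  CH3 → C:1 H:3
Element totals:
  C: 6
  H: 12
  O: 2
Molecular formula: C6H12O2.
  M = 6(12.011) + 12(1.008) + 2(15.999)
    = 72.066 + 12.096 + 31.998 = 116.160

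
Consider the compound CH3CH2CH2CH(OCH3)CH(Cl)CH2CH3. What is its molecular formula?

C8H17ClO

Element totals:
  C: 8
  H: 17
  Cl: 1
  O: 1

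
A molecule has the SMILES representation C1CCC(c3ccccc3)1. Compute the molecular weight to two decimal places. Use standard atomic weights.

Atom tally by fragment:
  cyclobutane ring core → C:4 H:8
  (− 1 ring H displaced by substituents)
  + C6H5 → C:6 H:5
Element totals:
  C: 10
  H: 12
Molecular formula: C10H12.
  M = 10(12.011) + 12(1.008)
    = 120.110 + 12.096 = 132.206

132.21 g/mol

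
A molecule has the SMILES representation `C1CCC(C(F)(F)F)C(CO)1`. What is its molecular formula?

C7H11F3O

Atom tally by fragment:
  cyclopentane ring core → C:5 H:10
  (− 2 ring H displaced by substituents)
  + CF3 → C:1 F:3
  + CH2OH → C:1 H:3 O:1
Element totals:
  C: 7
  H: 11
  F: 3
  O: 1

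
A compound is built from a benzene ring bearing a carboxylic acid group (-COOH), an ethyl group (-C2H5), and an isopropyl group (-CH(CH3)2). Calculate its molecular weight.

192.26 g/mol

Atom tally by fragment:
  benzene ring core → C:6 H:6
  (− 3 ring H displaced by substituents)
  + COOH → C:1 H:1 O:2
  + C2H5 → C:2 H:5
  + CH(CH3)2 → C:3 H:7
Element totals:
  C: 12
  H: 16
  O: 2
Molecular formula: C12H16O2.
  M = 12(12.011) + 16(1.008) + 2(15.999)
    = 144.132 + 16.128 + 31.998 = 192.258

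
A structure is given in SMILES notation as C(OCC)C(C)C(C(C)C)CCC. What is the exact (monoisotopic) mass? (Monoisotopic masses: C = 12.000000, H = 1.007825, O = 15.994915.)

186.1984

Atom tally by fragment:
  C2H5OCH2 → C:3 H:7 O:1
  CH(CH3) → C:2 H:4
  CH(CH(CH3)2) → C:4 H:8
  CH2 → C:1 H:2
  CH2 → C:1 H:2
  CH3 → C:1 H:3
Element totals:
  C: 12
  H: 26
  O: 1
Molecular formula: C12H26O.
  M = 12(12.0) + 26(1.007825) + 15.994915
    = 144.000000 + 26.203450 + 15.994915 = 186.198365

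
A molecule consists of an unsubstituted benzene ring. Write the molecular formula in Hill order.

C6H6

Atom tally by fragment:
  benzene ring core → C:6 H:6
Element totals:
  C: 6
  H: 6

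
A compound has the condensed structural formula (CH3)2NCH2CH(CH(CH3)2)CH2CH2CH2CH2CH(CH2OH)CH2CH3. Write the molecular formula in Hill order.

Atom tally by fragment:
  (CH3)2NCH2 → C:3 H:8 N:1
  CH(CH(CH3)2) → C:4 H:8
  CH2 → C:1 H:2
  CH2 → C:1 H:2
  CH2 → C:1 H:2
  CH2 → C:1 H:2
  CH(CH2OH) → C:2 H:4 O:1
  CH2 → C:1 H:2
  CH3 → C:1 H:3
Element totals:
  C: 15
  H: 33
  N: 1
  O: 1

C15H33NO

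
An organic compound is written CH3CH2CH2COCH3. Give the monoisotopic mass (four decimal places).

Atom tally by fragment:
  CH3 → C:1 H:3
  CH2 → C:1 H:2
  CH2COCH3 → C:3 H:5 O:1
Element totals:
  C: 5
  H: 10
  O: 1
Molecular formula: C5H10O.
  M = 5(12.0) + 10(1.007825) + 15.994915
    = 60.000000 + 10.078250 + 15.994915 = 86.073165

86.0732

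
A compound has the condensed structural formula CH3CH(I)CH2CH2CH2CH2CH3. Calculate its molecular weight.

Atom tally by fragment:
  CH3 → C:1 H:3
  CH(I) → C:1 H:1 I:1
  CH2 → C:1 H:2
  CH2 → C:1 H:2
  CH2 → C:1 H:2
  CH2 → C:1 H:2
  CH3 → C:1 H:3
Element totals:
  C: 7
  H: 15
  I: 1
Molecular formula: C7H15I.
  M = 7(12.011) + 15(1.008) + 126.904
    = 84.077 + 15.120 + 126.904 = 226.101

226.10 g/mol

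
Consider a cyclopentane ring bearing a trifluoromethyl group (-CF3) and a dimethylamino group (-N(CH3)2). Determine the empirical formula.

Atom tally by fragment:
  cyclopentane ring core → C:5 H:10
  (− 2 ring H displaced by substituents)
  + CF3 → C:1 F:3
  + N(CH3)2 → N:1 C:2 H:6
Element totals:
  C: 8
  H: 14
  F: 3
  N: 1
Molecular formula: C8H14F3N.
gcd of subscripts (8, 3, 14, 1) = 1, so the empirical formula equals the molecular formula.

C8H14F3N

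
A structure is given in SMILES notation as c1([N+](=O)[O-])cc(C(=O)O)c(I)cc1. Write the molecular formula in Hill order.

C7H4INO4

Atom tally by fragment:
  benzene ring core → C:6 H:6
  (− 3 ring H displaced by substituents)
  + NO2 → N:1 O:2
  + COOH → C:1 H:1 O:2
  + I → I:1
Element totals:
  C: 7
  H: 4
  I: 1
  N: 1
  O: 4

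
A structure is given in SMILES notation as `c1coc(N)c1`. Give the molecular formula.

Atom tally by fragment:
  furan ring core → C:4 H:4 O:1
  (− 1 ring H displaced by substituents)
  + NH2 → N:1 H:2
Element totals:
  C: 4
  H: 5
  N: 1
  O: 1

C4H5NO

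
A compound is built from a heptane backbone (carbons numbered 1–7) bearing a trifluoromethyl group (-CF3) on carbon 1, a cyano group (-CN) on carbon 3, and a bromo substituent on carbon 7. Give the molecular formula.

C9H13BrF3N

Atom tally by fragment:
  F3CCH2 → C:2 H:2 F:3
  CH2 → C:1 H:2
  CH(CN) → C:2 H:1 N:1
  CH2 → C:1 H:2
  CH2 → C:1 H:2
  CH2 → C:1 H:2
  CH2Br → C:1 H:2 Br:1
Element totals:
  C: 9
  H: 13
  Br: 1
  F: 3
  N: 1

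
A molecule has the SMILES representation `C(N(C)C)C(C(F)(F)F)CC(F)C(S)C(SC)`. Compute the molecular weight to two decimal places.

Atom tally by fragment:
  (CH3)2NCH2 → C:3 H:8 N:1
  CH(CF3) → C:2 H:1 F:3
  CH2 → C:1 H:2
  CH(F) → C:1 H:1 F:1
  CH(SH) → C:1 H:2 S:1
  CH2SCH3 → C:2 H:5 S:1
Element totals:
  C: 10
  H: 19
  F: 4
  N: 1
  S: 2
Molecular formula: C10H19F4NS2.
  M = 10(12.011) + 19(1.008) + 4(18.998) + 14.007 + 2(32.06)
    = 120.110 + 19.152 + 75.992 + 14.007 + 64.120 = 293.381

293.38 g/mol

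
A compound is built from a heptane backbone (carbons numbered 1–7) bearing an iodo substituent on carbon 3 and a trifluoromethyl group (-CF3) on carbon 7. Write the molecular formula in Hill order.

C8H14F3I

Atom tally by fragment:
  CH3 → C:1 H:3
  CH2 → C:1 H:2
  CH(I) → C:1 H:1 I:1
  CH2 → C:1 H:2
  CH2 → C:1 H:2
  CH2 → C:1 H:2
  CH2CF3 → C:2 H:2 F:3
Element totals:
  C: 8
  H: 14
  F: 3
  I: 1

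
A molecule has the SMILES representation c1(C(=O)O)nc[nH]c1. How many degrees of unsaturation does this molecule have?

4

Atom tally by fragment:
  imidazole ring core → C:3 H:4 N:2
  (− 1 ring H displaced by substituents)
  + COOH → C:1 H:1 O:2
Element totals:
  C: 4
  H: 4
  N: 2
  O: 2
Molecular formula: C4H4N2O2.
DoU = (2C + 2 + N − H − X) / 2 = (2·4 + 2 + 2 − 4 − 0) / 2 = 4.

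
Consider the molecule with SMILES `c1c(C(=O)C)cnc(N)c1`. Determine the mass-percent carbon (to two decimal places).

61.75%

Atom tally by fragment:
  pyridine ring core → C:5 H:5 N:1
  (− 2 ring H displaced by substituents)
  + COCH3 → C:2 H:3 O:1
  + NH2 → N:1 H:2
Element totals:
  C: 7
  H: 8
  N: 2
  O: 1
Molecular formula: C7H8N2O.
Molar mass = 136.154 g/mol.
Mass from C: 7 × 12.011 = 84.077 g/mol.
%C = 84.077 / 136.154 × 100 = 61.75%.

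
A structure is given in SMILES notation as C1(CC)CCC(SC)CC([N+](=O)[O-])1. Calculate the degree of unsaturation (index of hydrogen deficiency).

Atom tally by fragment:
  cyclohexane ring core → C:6 H:12
  (− 3 ring H displaced by substituents)
  + C2H5 → C:2 H:5
  + SCH3 → C:1 H:3 S:1
  + NO2 → N:1 O:2
Element totals:
  C: 9
  H: 17
  N: 1
  O: 2
  S: 1
Molecular formula: C9H17NO2S.
DoU = (2C + 2 + N − H − X) / 2 = (2·9 + 2 + 1 − 17 − 0) / 2 = 2.

2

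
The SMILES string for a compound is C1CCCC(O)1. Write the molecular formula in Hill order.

Atom tally by fragment:
  cyclopentane ring core → C:5 H:10
  (− 1 ring H displaced by substituents)
  + OH → O:1 H:1
Element totals:
  C: 5
  H: 10
  O: 1

C5H10O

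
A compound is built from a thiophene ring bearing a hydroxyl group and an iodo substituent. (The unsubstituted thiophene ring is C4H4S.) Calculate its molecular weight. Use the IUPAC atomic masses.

Atom tally by fragment:
  thiophene ring core → C:4 H:4 S:1
  (− 2 ring H displaced by substituents)
  + OH → O:1 H:1
  + I → I:1
Element totals:
  C: 4
  H: 3
  I: 1
  O: 1
  S: 1
Molecular formula: C4H3IOS.
  M = 4(12.011) + 3(1.008) + 126.904 + 15.999 + 32.06
    = 48.044 + 3.024 + 126.904 + 15.999 + 32.060 = 226.031

226.03 g/mol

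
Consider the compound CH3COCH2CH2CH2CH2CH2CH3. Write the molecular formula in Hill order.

Atom tally by fragment:
  CH3COCH2 → C:3 H:5 O:1
  CH2 → C:1 H:2
  CH2 → C:1 H:2
  CH2 → C:1 H:2
  CH2 → C:1 H:2
  CH3 → C:1 H:3
Element totals:
  C: 8
  H: 16
  O: 1

C8H16O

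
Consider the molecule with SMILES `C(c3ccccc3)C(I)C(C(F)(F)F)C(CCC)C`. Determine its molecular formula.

Atom tally by fragment:
  C6H5CH2 → C:7 H:7
  CH(I) → C:1 H:1 I:1
  CH(CF3) → C:2 H:1 F:3
  CH(CH2CH2CH3) → C:4 H:8
  CH3 → C:1 H:3
Element totals:
  C: 15
  H: 20
  F: 3
  I: 1

C15H20F3I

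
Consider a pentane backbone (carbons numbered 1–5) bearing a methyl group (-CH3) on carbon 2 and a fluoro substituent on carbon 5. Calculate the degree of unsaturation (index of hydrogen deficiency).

Atom tally by fragment:
  CH3 → C:1 H:3
  CH(CH3) → C:2 H:4
  CH2 → C:1 H:2
  CH2 → C:1 H:2
  CH2F → C:1 H:2 F:1
Element totals:
  C: 6
  H: 13
  F: 1
Molecular formula: C6H13F.
DoU = (2C + 2 + N − H − X) / 2 = (2·6 + 2 + 0 − 13 − 1) / 2 = 0.

0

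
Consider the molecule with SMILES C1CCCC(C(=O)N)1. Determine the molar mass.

113.16 g/mol

Atom tally by fragment:
  cyclopentane ring core → C:5 H:10
  (− 1 ring H displaced by substituents)
  + CONH2 → C:1 H:2 O:1 N:1
Element totals:
  C: 6
  H: 11
  N: 1
  O: 1
Molecular formula: C6H11NO.
  M = 6(12.011) + 11(1.008) + 14.007 + 15.999
    = 72.066 + 11.088 + 14.007 + 15.999 = 113.160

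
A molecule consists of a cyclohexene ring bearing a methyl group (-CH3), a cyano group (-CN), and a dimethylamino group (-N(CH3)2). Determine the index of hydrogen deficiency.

Atom tally by fragment:
  cyclohexene ring core → C:6 H:10
  (− 3 ring H displaced by substituents)
  + CH3 → C:1 H:3
  + CN → C:1 N:1
  + N(CH3)2 → N:1 C:2 H:6
Element totals:
  C: 10
  H: 16
  N: 2
Molecular formula: C10H16N2.
DoU = (2C + 2 + N − H − X) / 2 = (2·10 + 2 + 2 − 16 − 0) / 2 = 4.

4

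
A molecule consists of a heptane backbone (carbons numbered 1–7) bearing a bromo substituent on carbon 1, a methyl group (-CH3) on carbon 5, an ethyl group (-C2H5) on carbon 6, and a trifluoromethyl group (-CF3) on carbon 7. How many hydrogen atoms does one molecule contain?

Atom tally by fragment:
  BrCH2 → C:1 H:2 Br:1
  CH2 → C:1 H:2
  CH2 → C:1 H:2
  CH2 → C:1 H:2
  CH(CH3) → C:2 H:4
  CH(C2H5) → C:3 H:6
  CH2CF3 → C:2 H:2 F:3
Element totals:
  C: 11
  H: 20
  Br: 1
  F: 3

20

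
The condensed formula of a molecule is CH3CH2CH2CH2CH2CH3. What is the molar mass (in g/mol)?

86.18 g/mol

Atom tally by fragment:
  CH3 → C:1 H:3
  CH2 → C:1 H:2
  CH2 → C:1 H:2
  CH2 → C:1 H:2
  CH2 → C:1 H:2
  CH3 → C:1 H:3
Element totals:
  C: 6
  H: 14
Molecular formula: C6H14.
  M = 6(12.011) + 14(1.008)
    = 72.066 + 14.112 = 86.178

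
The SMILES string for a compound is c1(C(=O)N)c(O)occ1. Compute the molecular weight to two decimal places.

127.10 g/mol

Atom tally by fragment:
  furan ring core → C:4 H:4 O:1
  (− 2 ring H displaced by substituents)
  + CONH2 → C:1 H:2 O:1 N:1
  + OH → O:1 H:1
Element totals:
  C: 5
  H: 5
  N: 1
  O: 3
Molecular formula: C5H5NO3.
  M = 5(12.011) + 5(1.008) + 14.007 + 3(15.999)
    = 60.055 + 5.040 + 14.007 + 47.997 = 127.099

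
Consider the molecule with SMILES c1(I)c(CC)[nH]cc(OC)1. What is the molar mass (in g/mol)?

251.07 g/mol

Atom tally by fragment:
  pyrrole ring core → C:4 H:5 N:1
  (− 3 ring H displaced by substituents)
  + I → I:1
  + C2H5 → C:2 H:5
  + OCH3 → C:1 H:3 O:1
Element totals:
  C: 7
  H: 10
  I: 1
  N: 1
  O: 1
Molecular formula: C7H10INO.
  M = 7(12.011) + 10(1.008) + 126.904 + 14.007 + 15.999
    = 84.077 + 10.080 + 126.904 + 14.007 + 15.999 = 251.067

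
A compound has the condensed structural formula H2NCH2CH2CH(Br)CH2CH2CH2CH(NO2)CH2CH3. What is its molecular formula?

C9H19BrN2O2

Element totals:
  C: 9
  H: 19
  Br: 1
  N: 2
  O: 2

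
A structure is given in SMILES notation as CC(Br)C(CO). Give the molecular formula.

C4H9BrO

Atom tally by fragment:
  CH3 → C:1 H:3
  CH(Br) → C:1 H:1 Br:1
  CH2CH2OH → C:2 H:5 O:1
Element totals:
  C: 4
  H: 9
  Br: 1
  O: 1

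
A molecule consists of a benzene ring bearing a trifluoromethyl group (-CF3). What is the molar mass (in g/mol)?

Atom tally by fragment:
  benzene ring core → C:6 H:6
  (− 1 ring H displaced by substituents)
  + CF3 → C:1 F:3
Element totals:
  C: 7
  H: 5
  F: 3
Molecular formula: C7H5F3.
  M = 7(12.011) + 5(1.008) + 3(18.998)
    = 84.077 + 5.040 + 56.994 = 146.111

146.11 g/mol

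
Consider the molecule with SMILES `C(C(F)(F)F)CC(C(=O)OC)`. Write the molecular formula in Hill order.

Atom tally by fragment:
  F3CCH2 → C:2 H:2 F:3
  CH2 → C:1 H:2
  CH2COOCH3 → C:3 H:5 O:2
Element totals:
  C: 6
  H: 9
  F: 3
  O: 2

C6H9F3O2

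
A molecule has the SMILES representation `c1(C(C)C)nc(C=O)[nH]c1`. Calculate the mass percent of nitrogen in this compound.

20.28%

Atom tally by fragment:
  imidazole ring core → C:3 H:4 N:2
  (− 2 ring H displaced by substituents)
  + CH(CH3)2 → C:3 H:7
  + CHO → C:1 H:1 O:1
Element totals:
  C: 7
  H: 10
  N: 2
  O: 1
Molecular formula: C7H10N2O.
Molar mass = 138.170 g/mol.
Mass from N: 2 × 14.007 = 28.014 g/mol.
%N = 28.014 / 138.170 × 100 = 20.28%.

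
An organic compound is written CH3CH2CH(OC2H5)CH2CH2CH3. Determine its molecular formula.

Atom tally by fragment:
  CH3 → C:1 H:3
  CH2 → C:1 H:2
  CH(OC2H5) → C:3 H:6 O:1
  CH2 → C:1 H:2
  CH2 → C:1 H:2
  CH3 → C:1 H:3
Element totals:
  C: 8
  H: 18
  O: 1

C8H18O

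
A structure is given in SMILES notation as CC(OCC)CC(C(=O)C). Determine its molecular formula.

C8H16O2

Atom tally by fragment:
  CH3 → C:1 H:3
  CH(OC2H5) → C:3 H:6 O:1
  CH2 → C:1 H:2
  CH2COCH3 → C:3 H:5 O:1
Element totals:
  C: 8
  H: 16
  O: 2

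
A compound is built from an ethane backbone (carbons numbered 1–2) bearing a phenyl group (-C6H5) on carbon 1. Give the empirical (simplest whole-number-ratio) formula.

C4H5

Atom tally by fragment:
  C6H5CH2 → C:7 H:7
  CH3 → C:1 H:3
Element totals:
  C: 8
  H: 10
Molecular formula: C8H10.
gcd of subscripts = 2; dividing each by 2:
  C: 8/2 = 4
  H: 10/2 = 5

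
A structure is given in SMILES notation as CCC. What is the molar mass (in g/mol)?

Atom tally by fragment:
  CH3 → C:1 H:3
  CH2 → C:1 H:2
  CH3 → C:1 H:3
Element totals:
  C: 3
  H: 8
Molecular formula: C3H8.
  M = 3(12.011) + 8(1.008)
    = 36.033 + 8.064 = 44.097

44.10 g/mol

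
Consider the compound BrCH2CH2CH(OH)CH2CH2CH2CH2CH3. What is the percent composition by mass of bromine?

38.21%

Atom tally by fragment:
  BrCH2 → C:1 H:2 Br:1
  CH2 → C:1 H:2
  CH(OH) → C:1 H:2 O:1
  CH2 → C:1 H:2
  CH2 → C:1 H:2
  CH2 → C:1 H:2
  CH2 → C:1 H:2
  CH3 → C:1 H:3
Element totals:
  C: 8
  H: 17
  Br: 1
  O: 1
Molecular formula: C8H17BrO.
Molar mass = 209.127 g/mol.
Mass from Br: 1 × 79.904 = 79.904 g/mol.
%Br = 79.904 / 209.127 × 100 = 38.21%.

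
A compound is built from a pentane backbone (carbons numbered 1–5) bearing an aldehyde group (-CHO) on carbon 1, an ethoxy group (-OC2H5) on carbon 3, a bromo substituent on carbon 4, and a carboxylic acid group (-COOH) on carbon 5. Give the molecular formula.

C9H15BrO4

Atom tally by fragment:
  OHCCH2 → C:2 H:3 O:1
  CH2 → C:1 H:2
  CH(OC2H5) → C:3 H:6 O:1
  CH(Br) → C:1 H:1 Br:1
  CH2COOH → C:2 H:3 O:2
Element totals:
  C: 9
  H: 15
  Br: 1
  O: 4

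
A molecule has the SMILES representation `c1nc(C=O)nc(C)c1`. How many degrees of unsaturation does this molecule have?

Atom tally by fragment:
  pyrimidine ring core → C:4 H:4 N:2
  (− 2 ring H displaced by substituents)
  + CHO → C:1 H:1 O:1
  + CH3 → C:1 H:3
Element totals:
  C: 6
  H: 6
  N: 2
  O: 1
Molecular formula: C6H6N2O.
DoU = (2C + 2 + N − H − X) / 2 = (2·6 + 2 + 2 − 6 − 0) / 2 = 5.

5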